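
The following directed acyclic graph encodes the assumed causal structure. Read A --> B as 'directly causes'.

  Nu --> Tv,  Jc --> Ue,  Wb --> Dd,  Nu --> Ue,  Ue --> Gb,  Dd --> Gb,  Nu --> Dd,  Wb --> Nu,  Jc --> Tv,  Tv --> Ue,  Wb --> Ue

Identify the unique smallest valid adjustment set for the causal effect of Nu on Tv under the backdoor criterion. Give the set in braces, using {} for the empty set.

Variables eligible for adjustment (non-descendants of Nu, excluding Nu and Tv): {Jc, Wb}.
Backdoor paths from Nu to Tv:
  P1: Nu <- Wb -> Dd -> Gb <- Ue <- Jc -> Tv
  P2: Nu <- Wb -> Dd -> Gb <- Ue <- Tv
  P3: Nu <- Wb -> Ue <- Jc -> Tv
  P4: Nu <- Wb -> Ue <- Tv
Each backdoor path contains an unconditioned collider, so every path is already blocked with the empty conditioning set:
  P1: blocked at collider Gb (neither it nor any descendant is in the conditioning set).
  P2: blocked at collider Gb (neither it nor any descendant is in the conditioning set).
  P3: blocked at collider Ue (neither it nor any descendant is in the conditioning set).
  P4: blocked at collider Ue (neither it nor any descendant is in the conditioning set).
The empty set is therefore the unique smallest valid set.

{}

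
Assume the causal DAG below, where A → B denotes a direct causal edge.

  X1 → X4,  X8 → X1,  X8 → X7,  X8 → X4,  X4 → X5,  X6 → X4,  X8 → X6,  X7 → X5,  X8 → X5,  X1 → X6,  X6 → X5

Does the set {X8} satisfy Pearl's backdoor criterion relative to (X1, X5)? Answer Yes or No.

Backdoor paths from X1 to X5 (paths whose first edge points into X1):
  P1: X1 <- X8 -> X6 -> X4 -> X5
  P2: X1 <- X8 -> X6 -> X5
  P3: X1 <- X8 -> X7 -> X5
  P4: X1 <- X8 -> X4 <- X6 -> X5
  P5: X1 <- X8 -> X4 -> X5
  P6: X1 <- X8 -> X5
Condition 1 (no descendant of X1 in the set): holds — descendants of X1 are {X4, X5, X6}; none are in {X8}.
Condition 2 (every backdoor path blocked by {X8}):
  P1: blocked at fork node X8 ∈ conditioning set.
  P2: blocked at fork node X8 ∈ conditioning set.
  P3: blocked at fork node X8 ∈ conditioning set.
  P4: blocked at fork node X8 ∈ conditioning set.
  P5: blocked at fork node X8 ∈ conditioning set.
  P6: blocked at fork node X8 ∈ conditioning set.
{X8} satisfies the backdoor criterion.

Yes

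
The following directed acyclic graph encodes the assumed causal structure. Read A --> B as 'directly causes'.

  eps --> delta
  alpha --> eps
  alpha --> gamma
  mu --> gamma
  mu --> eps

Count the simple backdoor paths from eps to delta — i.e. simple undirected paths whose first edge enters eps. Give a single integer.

A backdoor path from eps to delta is any simple undirected path whose first edge points into eps (i.e. leaves eps via a parent).
Parents of eps: {alpha, mu}.
No simple path from any parent of eps reaches delta without revisiting eps, so there are no backdoor paths.

0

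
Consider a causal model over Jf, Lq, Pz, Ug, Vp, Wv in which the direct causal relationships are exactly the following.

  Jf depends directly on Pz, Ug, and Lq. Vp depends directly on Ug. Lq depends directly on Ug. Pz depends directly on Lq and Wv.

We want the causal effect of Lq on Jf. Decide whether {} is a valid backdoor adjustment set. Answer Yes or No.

Backdoor paths from Lq to Jf (paths whose first edge points into Lq):
  P1: Lq <- Ug -> Jf
Condition 1 (no descendant of Lq in the set): holds — descendants of Lq are {Jf, Pz}; none are in {}.
Condition 2 (every backdoor path blocked by {}):
  P1: open — no interior node is in the conditioning set.
{} does not satisfy the backdoor criterion.

No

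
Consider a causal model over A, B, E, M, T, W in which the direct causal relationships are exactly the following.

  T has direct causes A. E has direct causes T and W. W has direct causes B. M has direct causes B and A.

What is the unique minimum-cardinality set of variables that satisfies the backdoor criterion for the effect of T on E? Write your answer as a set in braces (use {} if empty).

{}

Variables eligible for adjustment (non-descendants of T, excluding T and E): {A, B, M, W}.
Backdoor paths from T to E:
  P1: T <- A -> M <- B -> W -> E
Each backdoor path contains an unconditioned collider, so every path is already blocked with the empty conditioning set:
  P1: blocked at collider M (neither it nor any descendant is in the conditioning set).
The empty set is therefore the unique smallest valid set.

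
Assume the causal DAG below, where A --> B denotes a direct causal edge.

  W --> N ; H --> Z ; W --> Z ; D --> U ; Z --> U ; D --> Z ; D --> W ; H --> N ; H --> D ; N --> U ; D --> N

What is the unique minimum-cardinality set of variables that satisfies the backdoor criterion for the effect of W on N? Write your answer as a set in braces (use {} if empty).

Variables eligible for adjustment (non-descendants of W, excluding W and N): {D, H}.
Backdoor paths from W to N:
  P1: W <- D <- H -> Z -> U <- N
  P2: W <- D <- H -> N
  P3: W <- D -> Z <- H -> N
  P4: W <- D -> Z -> U <- N
  P5: W <- D -> N
  P6: W <- D -> U <- Z <- H -> N
  P7: W <- D -> U <- N
The empty set is not sufficient: P2 (W <- D <- H -> N) has no collider blocking it and no conditioned non-collider, so it is open.
Try {D}:
  P1: blocked at chain node D ∈ conditioning set.
  P2: blocked at chain node D ∈ conditioning set.
  P3: blocked at fork node D ∈ conditioning set.
  P4: blocked at fork node D ∈ conditioning set.
  P5: blocked at fork node D ∈ conditioning set.
  P6: blocked at fork node D ∈ conditioning set.
  P7: blocked at fork node D ∈ conditioning set.
{D} contains no descendant of W and blocks every backdoor path.
No other singleton works — e.g. {H} leaves P5 open — so {D} is the unique smallest valid adjustment set.

{D}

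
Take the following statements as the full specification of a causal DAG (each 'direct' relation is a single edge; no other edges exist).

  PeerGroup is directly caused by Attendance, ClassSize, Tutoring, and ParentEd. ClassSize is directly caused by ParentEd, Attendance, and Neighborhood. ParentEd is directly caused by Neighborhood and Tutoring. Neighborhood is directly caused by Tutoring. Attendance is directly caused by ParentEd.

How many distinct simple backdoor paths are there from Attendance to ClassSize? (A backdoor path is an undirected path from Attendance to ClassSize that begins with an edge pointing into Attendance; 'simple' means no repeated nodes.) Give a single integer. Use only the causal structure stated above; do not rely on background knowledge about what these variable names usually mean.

7

A backdoor path from Attendance to ClassSize is any simple undirected path whose first edge points into Attendance (i.e. leaves Attendance via a parent).
Parents of Attendance: {ParentEd}.
Enumerating:
  P1: Attendance <- ParentEd <- Tutoring -> Neighborhood -> ClassSize
  P2: Attendance <- ParentEd <- Tutoring -> PeerGroup <- ClassSize
  P3: Attendance <- ParentEd <- Neighborhood <- Tutoring -> PeerGroup <- ClassSize
  P4: Attendance <- ParentEd <- Neighborhood -> ClassSize
  P5: Attendance <- ParentEd -> ClassSize
  P6: Attendance <- ParentEd -> PeerGroup <- Tutoring -> Neighborhood -> ClassSize
  P7: Attendance <- ParentEd -> PeerGroup <- ClassSize
That exhausts the simple backdoor paths. Count: 7.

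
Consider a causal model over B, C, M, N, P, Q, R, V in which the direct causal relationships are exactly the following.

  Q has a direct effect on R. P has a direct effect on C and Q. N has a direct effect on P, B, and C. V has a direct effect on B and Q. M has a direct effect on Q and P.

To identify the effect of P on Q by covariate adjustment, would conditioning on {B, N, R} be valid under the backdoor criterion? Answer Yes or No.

No

Backdoor paths from P to Q (paths whose first edge points into P):
  P1: P <- M -> Q
  P2: P <- N -> B <- V -> Q
Condition 1 (no descendant of P in the set): FAILS — R is a descendant of P.
Condition 2 (every backdoor path blocked by {B, N, R}):
  P1: open — no interior node is in the conditioning set.
  P2: blocked at fork node N ∈ conditioning set.
{B, N, R} does not satisfy the backdoor criterion.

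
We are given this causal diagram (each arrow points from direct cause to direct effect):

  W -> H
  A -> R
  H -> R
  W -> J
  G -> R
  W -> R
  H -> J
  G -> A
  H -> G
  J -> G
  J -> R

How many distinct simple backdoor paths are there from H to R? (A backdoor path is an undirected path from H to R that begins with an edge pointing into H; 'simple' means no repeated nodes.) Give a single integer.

A backdoor path from H to R is any simple undirected path whose first edge points into H (i.e. leaves H via a parent).
Parents of H: {W}.
Enumerating:
  P1: H <- W -> J -> G -> A -> R
  P2: H <- W -> J -> G -> R
  P3: H <- W -> J -> R
  P4: H <- W -> R
That exhausts the simple backdoor paths. Count: 4.

4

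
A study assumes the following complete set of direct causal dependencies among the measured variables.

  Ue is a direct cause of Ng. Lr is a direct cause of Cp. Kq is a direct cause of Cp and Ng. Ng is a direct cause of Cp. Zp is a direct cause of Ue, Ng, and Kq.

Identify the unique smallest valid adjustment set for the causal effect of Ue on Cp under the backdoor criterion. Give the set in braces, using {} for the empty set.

{Zp}

Variables eligible for adjustment (non-descendants of Ue, excluding Ue and Cp): {Kq, Lr, Zp}.
Backdoor paths from Ue to Cp:
  P1: Ue <- Zp -> Kq -> Ng -> Cp
  P2: Ue <- Zp -> Kq -> Cp
  P3: Ue <- Zp -> Ng <- Kq -> Cp
  P4: Ue <- Zp -> Ng -> Cp
The empty set is not sufficient: P1 (Ue <- Zp -> Kq -> Ng -> Cp) has no collider blocking it and no conditioned non-collider, so it is open.
Try {Zp}:
  P1: blocked at fork node Zp ∈ conditioning set.
  P2: blocked at fork node Zp ∈ conditioning set.
  P3: blocked at fork node Zp ∈ conditioning set.
  P4: blocked at fork node Zp ∈ conditioning set.
{Zp} contains no descendant of Ue and blocks every backdoor path.
No other singleton works — e.g. {Kq} leaves P4 open — so {Zp} is the unique smallest valid adjustment set.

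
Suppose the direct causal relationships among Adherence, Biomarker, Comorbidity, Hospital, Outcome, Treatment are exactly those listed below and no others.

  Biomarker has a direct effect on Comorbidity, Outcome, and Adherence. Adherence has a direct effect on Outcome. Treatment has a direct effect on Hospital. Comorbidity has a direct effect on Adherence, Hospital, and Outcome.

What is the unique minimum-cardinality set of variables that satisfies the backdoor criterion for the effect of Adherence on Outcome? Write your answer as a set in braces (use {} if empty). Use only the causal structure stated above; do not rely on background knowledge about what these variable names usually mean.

{Biomarker, Comorbidity}

Variables eligible for adjustment (non-descendants of Adherence, excluding Adherence and Outcome): {Biomarker, Comorbidity, Hospital, Treatment}.
Backdoor paths from Adherence to Outcome:
  P1: Adherence <- Biomarker -> Comorbidity -> Outcome
  P2: Adherence <- Biomarker -> Outcome
  P3: Adherence <- Comorbidity <- Biomarker -> Outcome
  P4: Adherence <- Comorbidity -> Outcome
The empty set is not sufficient: P1 (Adherence <- Biomarker -> Comorbidity -> Outcome) has no collider blocking it and no conditioned non-collider, so it is open.
Try {Biomarker, Comorbidity}:
  P1: blocked at fork node Biomarker ∈ conditioning set.
  P2: blocked at fork node Biomarker ∈ conditioning set.
  P3: blocked at chain node Comorbidity ∈ conditioning set.
  P4: blocked at fork node Comorbidity ∈ conditioning set.
{Biomarker, Comorbidity} contains no descendant of Adherence and blocks every backdoor path.
Every element of {Biomarker, Comorbidity} is needed (dropping Biomarker leaves P2 open; dropping Comorbidity leaves P4 open), so no proper subset is valid.
Among all size-2 subsets of the eligible variables, only {Biomarker, Comorbidity} blocks every backdoor path, so it is the unique smallest valid adjustment set.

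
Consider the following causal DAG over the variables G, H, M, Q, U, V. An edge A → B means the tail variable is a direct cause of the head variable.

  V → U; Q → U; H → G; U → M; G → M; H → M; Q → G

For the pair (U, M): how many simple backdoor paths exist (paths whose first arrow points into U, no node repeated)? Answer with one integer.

A backdoor path from U to M is any simple undirected path whose first edge points into U (i.e. leaves U via a parent).
Parents of U: {Q, V}.
Enumerating:
  P1: U <- Q -> G <- H -> M
  P2: U <- Q -> G -> M
That exhausts the simple backdoor paths. Count: 2.

2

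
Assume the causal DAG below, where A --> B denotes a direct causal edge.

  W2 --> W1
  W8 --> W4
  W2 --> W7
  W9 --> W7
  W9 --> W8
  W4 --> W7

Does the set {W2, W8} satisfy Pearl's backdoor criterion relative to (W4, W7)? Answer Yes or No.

Yes

Backdoor paths from W4 to W7 (paths whose first edge points into W4):
  P1: W4 <- W8 <- W9 -> W7
Condition 1 (no descendant of W4 in the set): holds — descendants of W4 are {W7}; none are in {W2, W8}.
Condition 2 (every backdoor path blocked by {W2, W8}):
  P1: blocked at chain node W8 ∈ conditioning set.
{W2, W8} satisfies the backdoor criterion.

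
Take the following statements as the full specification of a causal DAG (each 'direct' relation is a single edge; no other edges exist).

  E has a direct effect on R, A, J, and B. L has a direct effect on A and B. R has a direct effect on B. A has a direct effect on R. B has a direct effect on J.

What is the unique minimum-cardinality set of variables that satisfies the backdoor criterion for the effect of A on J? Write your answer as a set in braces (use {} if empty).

{E, L}

Variables eligible for adjustment (non-descendants of A, excluding A and J): {E, L}.
Backdoor paths from A to J:
  P1: A <- E -> R -> B -> J
  P2: A <- E -> B -> J
  P3: A <- E -> J
  P4: A <- L -> B <- E -> J
  P5: A <- L -> B <- R <- E -> J
  P6: A <- L -> B -> J
The empty set is not sufficient: P1 (A <- E -> R -> B -> J) has no collider blocking it and no conditioned non-collider, so it is open.
Try {E, L}:
  P1: blocked at fork node E ∈ conditioning set.
  P2: blocked at fork node E ∈ conditioning set.
  P3: blocked at fork node E ∈ conditioning set.
  P4: blocked at fork node L ∈ conditioning set.
  P5: blocked at fork node L ∈ conditioning set.
  P6: blocked at fork node L ∈ conditioning set.
{E, L} contains no descendant of A and blocks every backdoor path.
Every element of {E, L} is needed (dropping E leaves P1 open; dropping L leaves P6 open), so no proper subset is valid.
Among all size-2 subsets of the eligible variables, only {E, L} blocks every backdoor path, so it is the unique smallest valid adjustment set.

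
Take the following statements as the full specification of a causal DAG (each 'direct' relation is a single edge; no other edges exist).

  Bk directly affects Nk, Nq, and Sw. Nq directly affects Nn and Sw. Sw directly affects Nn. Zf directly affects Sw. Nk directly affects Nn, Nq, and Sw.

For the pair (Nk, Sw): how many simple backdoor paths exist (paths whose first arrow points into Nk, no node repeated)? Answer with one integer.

3

A backdoor path from Nk to Sw is any simple undirected path whose first edge points into Nk (i.e. leaves Nk via a parent).
Parents of Nk: {Bk}.
Enumerating:
  P1: Nk <- Bk -> Nq -> Sw
  P2: Nk <- Bk -> Nq -> Nn <- Sw
  P3: Nk <- Bk -> Sw
That exhausts the simple backdoor paths. Count: 3.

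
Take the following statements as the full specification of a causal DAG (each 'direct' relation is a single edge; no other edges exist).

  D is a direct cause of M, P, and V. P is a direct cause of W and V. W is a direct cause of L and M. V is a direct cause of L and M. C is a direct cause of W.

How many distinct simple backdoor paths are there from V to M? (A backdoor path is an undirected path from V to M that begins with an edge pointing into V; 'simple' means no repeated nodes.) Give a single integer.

4

A backdoor path from V to M is any simple undirected path whose first edge points into V (i.e. leaves V via a parent).
Parents of V: {D, P}.
Enumerating:
  P1: V <- D -> P -> W -> M
  P2: V <- D -> M
  P3: V <- P <- D -> M
  P4: V <- P -> W -> M
That exhausts the simple backdoor paths. Count: 4.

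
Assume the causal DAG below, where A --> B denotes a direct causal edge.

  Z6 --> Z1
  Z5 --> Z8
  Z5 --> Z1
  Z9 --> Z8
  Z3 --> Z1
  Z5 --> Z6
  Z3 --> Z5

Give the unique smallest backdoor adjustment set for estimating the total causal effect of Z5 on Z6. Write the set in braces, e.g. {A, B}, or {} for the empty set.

Variables eligible for adjustment (non-descendants of Z5, excluding Z5 and Z6): {Z3, Z9}.
Backdoor paths from Z5 to Z6:
  P1: Z5 <- Z3 -> Z1 <- Z6
Each backdoor path contains an unconditioned collider, so every path is already blocked with the empty conditioning set:
  P1: blocked at collider Z1 (neither it nor any descendant is in the conditioning set).
The empty set is therefore the unique smallest valid set.

{}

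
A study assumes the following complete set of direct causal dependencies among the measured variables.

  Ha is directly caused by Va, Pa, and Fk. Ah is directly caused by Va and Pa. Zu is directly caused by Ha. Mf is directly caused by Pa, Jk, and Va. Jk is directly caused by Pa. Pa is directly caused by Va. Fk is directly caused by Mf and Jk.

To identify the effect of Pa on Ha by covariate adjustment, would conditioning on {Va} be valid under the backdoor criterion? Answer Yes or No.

Yes

Backdoor paths from Pa to Ha (paths whose first edge points into Pa):
  P1: Pa <- Va -> Mf <- Jk -> Fk -> Ha
  P2: Pa <- Va -> Mf -> Fk -> Ha
  P3: Pa <- Va -> Ha
Condition 1 (no descendant of Pa in the set): holds — descendants of Pa are {Ah, Fk, Ha, Jk, Mf, Zu}; none are in {Va}.
Condition 2 (every backdoor path blocked by {Va}):
  P1: blocked at fork node Va ∈ conditioning set.
  P2: blocked at fork node Va ∈ conditioning set.
  P3: blocked at fork node Va ∈ conditioning set.
{Va} satisfies the backdoor criterion.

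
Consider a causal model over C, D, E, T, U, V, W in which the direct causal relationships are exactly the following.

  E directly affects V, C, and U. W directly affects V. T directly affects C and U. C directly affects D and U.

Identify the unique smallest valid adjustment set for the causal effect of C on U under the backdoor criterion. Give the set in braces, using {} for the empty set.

Variables eligible for adjustment (non-descendants of C, excluding C and U): {E, T, V, W}.
Backdoor paths from C to U:
  P1: C <- T -> U
  P2: C <- E -> U
The empty set is not sufficient: P1 (C <- T -> U) has no collider blocking it and no conditioned non-collider, so it is open.
Try {E, T}:
  P1: blocked at fork node T ∈ conditioning set.
  P2: blocked at fork node E ∈ conditioning set.
{E, T} contains no descendant of C and blocks every backdoor path.
Every element of {E, T} is needed (dropping E leaves P2 open; dropping T leaves P1 open), so no proper subset is valid.
Among all size-2 subsets of the eligible variables, only {E, T} blocks every backdoor path, so it is the unique smallest valid adjustment set.

{E, T}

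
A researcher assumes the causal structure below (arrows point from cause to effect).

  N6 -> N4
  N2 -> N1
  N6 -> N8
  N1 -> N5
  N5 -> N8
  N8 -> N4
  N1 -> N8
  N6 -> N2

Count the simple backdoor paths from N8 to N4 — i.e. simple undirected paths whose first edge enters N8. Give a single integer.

3

A backdoor path from N8 to N4 is any simple undirected path whose first edge points into N8 (i.e. leaves N8 via a parent).
Parents of N8: {N1, N5, N6}.
Enumerating:
  P1: N8 <- N6 -> N4
  P2: N8 <- N1 <- N2 <- N6 -> N4
  P3: N8 <- N5 <- N1 <- N2 <- N6 -> N4
That exhausts the simple backdoor paths. Count: 3.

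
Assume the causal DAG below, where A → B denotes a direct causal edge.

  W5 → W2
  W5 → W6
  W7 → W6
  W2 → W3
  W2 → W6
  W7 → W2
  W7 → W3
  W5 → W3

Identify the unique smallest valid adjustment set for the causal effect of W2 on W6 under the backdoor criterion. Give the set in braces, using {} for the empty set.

{W5, W7}

Variables eligible for adjustment (non-descendants of W2, excluding W2 and W6): {W5, W7}.
Backdoor paths from W2 to W6:
  P1: W2 <- W5 -> W3 <- W7 -> W6
  P2: W2 <- W5 -> W6
  P3: W2 <- W7 -> W3 <- W5 -> W6
  P4: W2 <- W7 -> W6
The empty set is not sufficient: P2 (W2 <- W5 -> W6) has no collider blocking it and no conditioned non-collider, so it is open.
Try {W5, W7}:
  P1: blocked at fork node W5 ∈ conditioning set.
  P2: blocked at fork node W5 ∈ conditioning set.
  P3: blocked at fork node W7 ∈ conditioning set.
  P4: blocked at fork node W7 ∈ conditioning set.
{W5, W7} contains no descendant of W2 and blocks every backdoor path.
Every element of {W5, W7} is needed (dropping W5 leaves P2 open; dropping W7 leaves P4 open), so no proper subset is valid.
Among all size-2 subsets of the eligible variables, only {W5, W7} blocks every backdoor path, so it is the unique smallest valid adjustment set.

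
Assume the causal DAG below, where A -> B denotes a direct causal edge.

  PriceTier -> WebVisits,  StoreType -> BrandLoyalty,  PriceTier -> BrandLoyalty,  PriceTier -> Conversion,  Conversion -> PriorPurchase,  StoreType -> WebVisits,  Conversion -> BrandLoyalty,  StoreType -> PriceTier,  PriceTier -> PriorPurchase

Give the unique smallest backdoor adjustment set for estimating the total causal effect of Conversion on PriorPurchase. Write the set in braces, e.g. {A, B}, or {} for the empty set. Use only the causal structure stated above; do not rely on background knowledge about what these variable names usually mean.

{PriceTier}

Variables eligible for adjustment (non-descendants of Conversion, excluding Conversion and PriorPurchase): {PriceTier, StoreType, WebVisits}.
Backdoor paths from Conversion to PriorPurchase:
  P1: Conversion <- PriceTier -> PriorPurchase
The empty set is not sufficient: P1 (Conversion <- PriceTier -> PriorPurchase) has no collider blocking it and no conditioned non-collider, so it is open.
Try {PriceTier}:
  P1: blocked at fork node PriceTier ∈ conditioning set.
{PriceTier} contains no descendant of Conversion and blocks every backdoor path.
No other singleton works — e.g. {StoreType} leaves P1 open — so {PriceTier} is the unique smallest valid adjustment set.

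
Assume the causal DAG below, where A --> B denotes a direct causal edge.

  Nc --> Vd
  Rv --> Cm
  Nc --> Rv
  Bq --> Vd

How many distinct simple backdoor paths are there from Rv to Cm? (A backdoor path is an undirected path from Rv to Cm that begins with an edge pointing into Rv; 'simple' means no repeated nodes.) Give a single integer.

0

A backdoor path from Rv to Cm is any simple undirected path whose first edge points into Rv (i.e. leaves Rv via a parent).
Parents of Rv: {Nc}.
No simple path from any parent of Rv reaches Cm without revisiting Rv, so there are no backdoor paths.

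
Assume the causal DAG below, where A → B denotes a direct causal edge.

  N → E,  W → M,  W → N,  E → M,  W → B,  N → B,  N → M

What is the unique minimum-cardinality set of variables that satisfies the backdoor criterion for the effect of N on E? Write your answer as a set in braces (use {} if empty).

{}

Variables eligible for adjustment (non-descendants of N, excluding N and E): {W}.
Backdoor paths from N to E:
  P1: N <- W -> M <- E
Each backdoor path contains an unconditioned collider, so every path is already blocked with the empty conditioning set:
  P1: blocked at collider M (neither it nor any descendant is in the conditioning set).
The empty set is therefore the unique smallest valid set.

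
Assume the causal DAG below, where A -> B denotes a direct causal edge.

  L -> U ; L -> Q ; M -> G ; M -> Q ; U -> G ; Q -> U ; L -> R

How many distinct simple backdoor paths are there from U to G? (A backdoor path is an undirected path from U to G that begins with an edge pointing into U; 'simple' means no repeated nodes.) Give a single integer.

A backdoor path from U to G is any simple undirected path whose first edge points into U (i.e. leaves U via a parent).
Parents of U: {L, Q}.
Enumerating:
  P1: U <- L -> Q <- M -> G
  P2: U <- Q <- M -> G
That exhausts the simple backdoor paths. Count: 2.

2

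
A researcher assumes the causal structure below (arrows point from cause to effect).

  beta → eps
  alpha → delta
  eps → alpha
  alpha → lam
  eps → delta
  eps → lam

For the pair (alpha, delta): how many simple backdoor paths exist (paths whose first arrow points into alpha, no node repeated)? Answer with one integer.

1

A backdoor path from alpha to delta is any simple undirected path whose first edge points into alpha (i.e. leaves alpha via a parent).
Parents of alpha: {eps}.
Enumerating:
  P1: alpha <- eps -> delta
That exhausts the simple backdoor paths. Count: 1.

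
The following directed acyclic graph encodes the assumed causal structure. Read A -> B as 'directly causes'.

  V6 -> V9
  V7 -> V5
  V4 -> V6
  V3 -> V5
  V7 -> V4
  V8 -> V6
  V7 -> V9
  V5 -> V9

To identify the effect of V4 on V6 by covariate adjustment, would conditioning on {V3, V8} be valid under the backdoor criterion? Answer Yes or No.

Backdoor paths from V4 to V6 (paths whose first edge points into V4):
  P1: V4 <- V7 -> V5 -> V9 <- V6
  P2: V4 <- V7 -> V9 <- V6
Condition 1 (no descendant of V4 in the set): holds — descendants of V4 are {V6, V9}; none are in {V3, V8}.
Condition 2 (every backdoor path blocked by {V3, V8}):
  P1: blocked at collider V9 (neither it nor any descendant is in the conditioning set).
  P2: blocked at collider V9 (neither it nor any descendant is in the conditioning set).
{V3, V8} satisfies the backdoor criterion.

Yes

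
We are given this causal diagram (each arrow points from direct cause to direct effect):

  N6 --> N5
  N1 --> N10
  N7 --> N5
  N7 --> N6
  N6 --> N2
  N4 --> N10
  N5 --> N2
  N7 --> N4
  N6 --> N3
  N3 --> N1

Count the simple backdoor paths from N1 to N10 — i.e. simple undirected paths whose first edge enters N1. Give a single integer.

3

A backdoor path from N1 to N10 is any simple undirected path whose first edge points into N1 (i.e. leaves N1 via a parent).
Parents of N1: {N3}.
Enumerating:
  P1: N1 <- N3 <- N6 <- N7 -> N4 -> N10
  P2: N1 <- N3 <- N6 -> N5 <- N7 -> N4 -> N10
  P3: N1 <- N3 <- N6 -> N2 <- N5 <- N7 -> N4 -> N10
That exhausts the simple backdoor paths. Count: 3.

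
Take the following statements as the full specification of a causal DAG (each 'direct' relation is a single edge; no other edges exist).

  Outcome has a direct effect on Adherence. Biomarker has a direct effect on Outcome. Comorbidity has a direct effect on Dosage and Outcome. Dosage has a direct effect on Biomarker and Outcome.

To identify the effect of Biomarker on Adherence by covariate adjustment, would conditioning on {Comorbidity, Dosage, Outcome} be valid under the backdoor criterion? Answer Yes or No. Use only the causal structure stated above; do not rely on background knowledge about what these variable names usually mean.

Backdoor paths from Biomarker to Adherence (paths whose first edge points into Biomarker):
  P1: Biomarker <- Dosage <- Comorbidity -> Outcome -> Adherence
  P2: Biomarker <- Dosage -> Outcome -> Adherence
Condition 1 (no descendant of Biomarker in the set): FAILS — Outcome is a descendant of Biomarker.
Condition 2 (every backdoor path blocked by {Comorbidity, Dosage, Outcome}):
  P1: blocked at chain node Dosage ∈ conditioning set.
  P2: blocked at fork node Dosage ∈ conditioning set.
{Comorbidity, Dosage, Outcome} does not satisfy the backdoor criterion.

No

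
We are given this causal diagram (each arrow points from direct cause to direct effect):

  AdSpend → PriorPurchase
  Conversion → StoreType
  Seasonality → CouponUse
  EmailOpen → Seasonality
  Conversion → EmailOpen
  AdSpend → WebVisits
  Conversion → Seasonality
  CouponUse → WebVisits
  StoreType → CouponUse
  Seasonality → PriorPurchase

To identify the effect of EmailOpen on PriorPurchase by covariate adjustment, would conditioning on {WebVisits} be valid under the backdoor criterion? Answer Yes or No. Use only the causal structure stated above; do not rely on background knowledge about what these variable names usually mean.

No

Backdoor paths from EmailOpen to PriorPurchase (paths whose first edge points into EmailOpen):
  P1: EmailOpen <- Conversion -> Seasonality -> CouponUse -> WebVisits <- AdSpend -> PriorPurchase
  P2: EmailOpen <- Conversion -> Seasonality -> PriorPurchase
  P3: EmailOpen <- Conversion -> StoreType -> CouponUse <- Seasonality -> PriorPurchase
  P4: EmailOpen <- Conversion -> StoreType -> CouponUse -> WebVisits <- AdSpend -> PriorPurchase
Condition 1 (no descendant of EmailOpen in the set): FAILS — WebVisits is a descendant of EmailOpen.
Condition 2 (every backdoor path blocked by {WebVisits}):
  P1: open — collider(s) WebVisits are conditioned on (or have a conditioned descendant) and no non-collider on the path is in the set.
  P2: open — no interior node is in the conditioning set.
  P3: open — collider(s) CouponUse are conditioned on (or have a conditioned descendant) and no non-collider on the path is in the set.
  P4: open — collider(s) WebVisits are conditioned on (or have a conditioned descendant) and no non-collider on the path is in the set.
{WebVisits} does not satisfy the backdoor criterion.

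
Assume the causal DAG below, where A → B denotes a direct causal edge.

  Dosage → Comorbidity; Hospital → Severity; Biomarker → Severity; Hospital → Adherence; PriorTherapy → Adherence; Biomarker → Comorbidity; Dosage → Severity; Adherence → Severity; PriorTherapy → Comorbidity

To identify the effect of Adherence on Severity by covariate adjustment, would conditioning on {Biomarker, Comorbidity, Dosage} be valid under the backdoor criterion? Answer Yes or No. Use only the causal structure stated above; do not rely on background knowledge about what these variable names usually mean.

No

Backdoor paths from Adherence to Severity (paths whose first edge points into Adherence):
  P1: Adherence <- Hospital -> Severity
  P2: Adherence <- PriorTherapy -> Comorbidity <- Biomarker -> Severity
  P3: Adherence <- PriorTherapy -> Comorbidity <- Dosage -> Severity
Condition 1 (no descendant of Adherence in the set): holds — descendants of Adherence are {Severity}; none are in {Biomarker, Comorbidity, Dosage}.
Condition 2 (every backdoor path blocked by {Biomarker, Comorbidity, Dosage}):
  P1: open — no interior node is in the conditioning set.
  P2: blocked at fork node Biomarker ∈ conditioning set.
  P3: blocked at fork node Dosage ∈ conditioning set.
{Biomarker, Comorbidity, Dosage} does not satisfy the backdoor criterion.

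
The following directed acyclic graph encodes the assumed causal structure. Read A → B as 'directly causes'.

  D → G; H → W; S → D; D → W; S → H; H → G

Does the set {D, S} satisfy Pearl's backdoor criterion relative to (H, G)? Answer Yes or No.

Backdoor paths from H to G (paths whose first edge points into H):
  P1: H <- S -> D -> G
Condition 1 (no descendant of H in the set): holds — descendants of H are {G, W}; none are in {D, S}.
Condition 2 (every backdoor path blocked by {D, S}):
  P1: blocked at fork node S ∈ conditioning set.
{D, S} satisfies the backdoor criterion.

Yes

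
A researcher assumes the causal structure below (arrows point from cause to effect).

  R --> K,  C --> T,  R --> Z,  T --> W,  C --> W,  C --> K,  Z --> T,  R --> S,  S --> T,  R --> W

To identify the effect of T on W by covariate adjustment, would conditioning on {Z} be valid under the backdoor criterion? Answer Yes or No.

No

Backdoor paths from T to W (paths whose first edge points into T):
  P1: T <- C -> K <- R -> W
  P2: T <- C -> W
  P3: T <- S <- R -> K <- C -> W
  P4: T <- S <- R -> W
  P5: T <- Z <- R -> K <- C -> W
  P6: T <- Z <- R -> W
Condition 1 (no descendant of T in the set): holds — descendants of T are {W}; none are in {Z}.
Condition 2 (every backdoor path blocked by {Z}):
  P1: blocked at collider K (neither it nor any descendant is in the conditioning set).
  P2: open — no interior node is in the conditioning set.
  P3: blocked at collider K (neither it nor any descendant is in the conditioning set).
  P4: open — no interior node is in the conditioning set.
  P5: blocked at chain node Z ∈ conditioning set.
  P6: blocked at chain node Z ∈ conditioning set.
{Z} does not satisfy the backdoor criterion.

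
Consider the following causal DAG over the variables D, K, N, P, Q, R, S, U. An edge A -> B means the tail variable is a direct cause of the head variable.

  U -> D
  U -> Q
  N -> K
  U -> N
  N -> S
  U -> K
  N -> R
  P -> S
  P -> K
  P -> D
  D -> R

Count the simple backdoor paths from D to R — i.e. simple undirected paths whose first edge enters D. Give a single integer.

A backdoor path from D to R is any simple undirected path whose first edge points into D (i.e. leaves D via a parent).
Parents of D: {P, U}.
Enumerating:
  P1: D <- U -> N -> R
  P2: D <- U -> K <- N -> R
  P3: D <- U -> K <- P -> S <- N -> R
  P4: D <- P -> S <- N -> R
  P5: D <- P -> K <- U -> N -> R
  P6: D <- P -> K <- N -> R
That exhausts the simple backdoor paths. Count: 6.

6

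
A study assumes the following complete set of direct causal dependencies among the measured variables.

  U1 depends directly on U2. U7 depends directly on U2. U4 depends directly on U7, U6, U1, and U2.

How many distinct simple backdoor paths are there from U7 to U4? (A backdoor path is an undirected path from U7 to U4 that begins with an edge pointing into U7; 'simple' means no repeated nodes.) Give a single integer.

2

A backdoor path from U7 to U4 is any simple undirected path whose first edge points into U7 (i.e. leaves U7 via a parent).
Parents of U7: {U2}.
Enumerating:
  P1: U7 <- U2 -> U1 -> U4
  P2: U7 <- U2 -> U4
That exhausts the simple backdoor paths. Count: 2.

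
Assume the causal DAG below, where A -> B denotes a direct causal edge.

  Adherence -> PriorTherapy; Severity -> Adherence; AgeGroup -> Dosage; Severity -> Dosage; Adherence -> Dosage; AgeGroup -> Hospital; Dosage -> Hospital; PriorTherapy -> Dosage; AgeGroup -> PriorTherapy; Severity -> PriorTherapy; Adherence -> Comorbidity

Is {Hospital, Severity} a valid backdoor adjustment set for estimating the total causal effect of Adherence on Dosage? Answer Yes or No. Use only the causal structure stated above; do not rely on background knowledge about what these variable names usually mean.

No

Backdoor paths from Adherence to Dosage (paths whose first edge points into Adherence):
  P1: Adherence <- Severity -> PriorTherapy <- AgeGroup -> Dosage
  P2: Adherence <- Severity -> PriorTherapy <- AgeGroup -> Hospital <- Dosage
  P3: Adherence <- Severity -> PriorTherapy -> Dosage
  P4: Adherence <- Severity -> Dosage
Condition 1 (no descendant of Adherence in the set): FAILS — Hospital is a descendant of Adherence.
Condition 2 (every backdoor path blocked by {Hospital, Severity}):
  P1: blocked at fork node Severity ∈ conditioning set.
  P2: blocked at fork node Severity ∈ conditioning set.
  P3: blocked at fork node Severity ∈ conditioning set.
  P4: blocked at fork node Severity ∈ conditioning set.
{Hospital, Severity} does not satisfy the backdoor criterion.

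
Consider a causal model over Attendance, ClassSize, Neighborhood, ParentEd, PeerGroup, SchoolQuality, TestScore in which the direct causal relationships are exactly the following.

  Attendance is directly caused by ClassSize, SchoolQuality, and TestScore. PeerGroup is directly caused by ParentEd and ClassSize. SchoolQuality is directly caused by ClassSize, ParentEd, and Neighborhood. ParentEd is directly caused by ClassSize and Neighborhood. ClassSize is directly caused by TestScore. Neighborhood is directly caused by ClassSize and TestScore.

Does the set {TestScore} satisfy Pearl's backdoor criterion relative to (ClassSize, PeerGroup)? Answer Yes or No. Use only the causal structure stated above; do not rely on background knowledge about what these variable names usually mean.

Yes

Backdoor paths from ClassSize to PeerGroup (paths whose first edge points into ClassSize):
  P1: ClassSize <- TestScore -> Neighborhood -> ParentEd -> PeerGroup
  P2: ClassSize <- TestScore -> Neighborhood -> SchoolQuality <- ParentEd -> PeerGroup
  P3: ClassSize <- TestScore -> Attendance <- SchoolQuality <- Neighborhood -> ParentEd -> PeerGroup
  P4: ClassSize <- TestScore -> Attendance <- SchoolQuality <- ParentEd -> PeerGroup
Condition 1 (no descendant of ClassSize in the set): holds — descendants of ClassSize are {Attendance, Neighborhood, ParentEd, PeerGroup, SchoolQuality}; none are in {TestScore}.
Condition 2 (every backdoor path blocked by {TestScore}):
  P1: blocked at fork node TestScore ∈ conditioning set.
  P2: blocked at fork node TestScore ∈ conditioning set.
  P3: blocked at fork node TestScore ∈ conditioning set.
  P4: blocked at fork node TestScore ∈ conditioning set.
{TestScore} satisfies the backdoor criterion.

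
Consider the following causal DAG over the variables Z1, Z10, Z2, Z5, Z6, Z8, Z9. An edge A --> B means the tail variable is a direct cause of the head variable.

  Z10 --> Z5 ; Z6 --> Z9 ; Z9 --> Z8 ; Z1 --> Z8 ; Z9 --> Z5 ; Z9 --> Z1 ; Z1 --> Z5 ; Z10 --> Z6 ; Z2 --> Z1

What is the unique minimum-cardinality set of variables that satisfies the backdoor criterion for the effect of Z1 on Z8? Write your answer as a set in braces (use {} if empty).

Variables eligible for adjustment (non-descendants of Z1, excluding Z1 and Z8): {Z10, Z2, Z6, Z9}.
Backdoor paths from Z1 to Z8:
  P1: Z1 <- Z9 -> Z8
The empty set is not sufficient: P1 (Z1 <- Z9 -> Z8) has no collider blocking it and no conditioned non-collider, so it is open.
Try {Z9}:
  P1: blocked at fork node Z9 ∈ conditioning set.
{Z9} contains no descendant of Z1 and blocks every backdoor path.
No other singleton works — e.g. {Z10} leaves P1 open — so {Z9} is the unique smallest valid adjustment set.

{Z9}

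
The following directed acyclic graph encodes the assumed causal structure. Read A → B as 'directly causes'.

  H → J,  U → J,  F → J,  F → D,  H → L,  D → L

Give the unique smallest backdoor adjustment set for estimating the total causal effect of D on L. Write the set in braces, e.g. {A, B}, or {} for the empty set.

Variables eligible for adjustment (non-descendants of D, excluding D and L): {F, H, J, U}.
Backdoor paths from D to L:
  P1: D <- F -> J <- H -> L
Each backdoor path contains an unconditioned collider, so every path is already blocked with the empty conditioning set:
  P1: blocked at collider J (neither it nor any descendant is in the conditioning set).
The empty set is therefore the unique smallest valid set.

{}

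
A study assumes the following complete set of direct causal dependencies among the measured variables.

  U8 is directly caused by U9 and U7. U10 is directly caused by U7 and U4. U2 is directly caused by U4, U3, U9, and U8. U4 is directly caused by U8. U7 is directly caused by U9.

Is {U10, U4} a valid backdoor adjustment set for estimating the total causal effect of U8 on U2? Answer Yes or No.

No

Backdoor paths from U8 to U2 (paths whose first edge points into U8):
  P1: U8 <- U9 -> U7 -> U10 <- U4 -> U2
  P2: U8 <- U9 -> U2
  P3: U8 <- U7 <- U9 -> U2
  P4: U8 <- U7 -> U10 <- U4 -> U2
Condition 1 (no descendant of U8 in the set): FAILS — U10 and U4 are descendants of U8.
Condition 2 (every backdoor path blocked by {U10, U4}):
  P1: blocked at fork node U4 ∈ conditioning set.
  P2: open — no interior node is in the conditioning set.
  P3: open — no interior node is in the conditioning set.
  P4: blocked at fork node U4 ∈ conditioning set.
{U10, U4} does not satisfy the backdoor criterion.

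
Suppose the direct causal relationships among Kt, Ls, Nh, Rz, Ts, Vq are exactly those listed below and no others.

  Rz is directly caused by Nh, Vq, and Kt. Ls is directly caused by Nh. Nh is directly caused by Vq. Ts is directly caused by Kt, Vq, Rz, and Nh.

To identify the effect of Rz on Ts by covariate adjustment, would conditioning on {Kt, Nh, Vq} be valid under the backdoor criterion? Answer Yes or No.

Backdoor paths from Rz to Ts (paths whose first edge points into Rz):
  P1: Rz <- Vq -> Nh -> Ts
  P2: Rz <- Vq -> Ts
  P3: Rz <- Kt -> Ts
  P4: Rz <- Nh <- Vq -> Ts
  P5: Rz <- Nh -> Ts
Condition 1 (no descendant of Rz in the set): holds — descendants of Rz are {Ts}; none are in {Kt, Nh, Vq}.
Condition 2 (every backdoor path blocked by {Kt, Nh, Vq}):
  P1: blocked at fork node Vq ∈ conditioning set.
  P2: blocked at fork node Vq ∈ conditioning set.
  P3: blocked at fork node Kt ∈ conditioning set.
  P4: blocked at chain node Nh ∈ conditioning set.
  P5: blocked at fork node Nh ∈ conditioning set.
{Kt, Nh, Vq} satisfies the backdoor criterion.

Yes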